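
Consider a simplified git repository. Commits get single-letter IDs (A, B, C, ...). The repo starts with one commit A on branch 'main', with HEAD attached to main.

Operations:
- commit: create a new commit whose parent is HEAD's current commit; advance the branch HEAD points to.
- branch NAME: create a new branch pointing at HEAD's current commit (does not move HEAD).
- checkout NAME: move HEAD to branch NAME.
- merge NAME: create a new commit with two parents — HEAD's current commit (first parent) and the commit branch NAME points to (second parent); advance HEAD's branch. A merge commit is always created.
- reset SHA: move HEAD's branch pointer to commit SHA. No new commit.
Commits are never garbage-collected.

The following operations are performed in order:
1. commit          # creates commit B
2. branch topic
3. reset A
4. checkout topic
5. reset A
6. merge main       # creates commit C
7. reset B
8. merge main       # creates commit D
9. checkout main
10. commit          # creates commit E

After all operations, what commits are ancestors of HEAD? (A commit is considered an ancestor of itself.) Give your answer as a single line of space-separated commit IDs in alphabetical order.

Answer: A E

Derivation:
After op 1 (commit): HEAD=main@B [main=B]
After op 2 (branch): HEAD=main@B [main=B topic=B]
After op 3 (reset): HEAD=main@A [main=A topic=B]
After op 4 (checkout): HEAD=topic@B [main=A topic=B]
After op 5 (reset): HEAD=topic@A [main=A topic=A]
After op 6 (merge): HEAD=topic@C [main=A topic=C]
After op 7 (reset): HEAD=topic@B [main=A topic=B]
After op 8 (merge): HEAD=topic@D [main=A topic=D]
After op 9 (checkout): HEAD=main@A [main=A topic=D]
After op 10 (commit): HEAD=main@E [main=E topic=D]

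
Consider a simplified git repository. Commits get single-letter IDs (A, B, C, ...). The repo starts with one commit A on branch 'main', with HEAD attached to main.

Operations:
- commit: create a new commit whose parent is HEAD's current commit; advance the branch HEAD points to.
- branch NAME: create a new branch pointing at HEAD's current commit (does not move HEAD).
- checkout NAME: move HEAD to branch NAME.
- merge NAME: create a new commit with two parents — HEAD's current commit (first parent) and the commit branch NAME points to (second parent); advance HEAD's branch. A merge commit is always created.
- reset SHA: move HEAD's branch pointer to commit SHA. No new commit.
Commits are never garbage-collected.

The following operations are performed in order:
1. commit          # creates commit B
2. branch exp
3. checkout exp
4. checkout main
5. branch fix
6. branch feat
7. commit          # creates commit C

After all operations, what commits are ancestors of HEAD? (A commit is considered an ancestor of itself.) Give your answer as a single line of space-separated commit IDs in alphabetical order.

Answer: A B C

Derivation:
After op 1 (commit): HEAD=main@B [main=B]
After op 2 (branch): HEAD=main@B [exp=B main=B]
After op 3 (checkout): HEAD=exp@B [exp=B main=B]
After op 4 (checkout): HEAD=main@B [exp=B main=B]
After op 5 (branch): HEAD=main@B [exp=B fix=B main=B]
After op 6 (branch): HEAD=main@B [exp=B feat=B fix=B main=B]
After op 7 (commit): HEAD=main@C [exp=B feat=B fix=B main=C]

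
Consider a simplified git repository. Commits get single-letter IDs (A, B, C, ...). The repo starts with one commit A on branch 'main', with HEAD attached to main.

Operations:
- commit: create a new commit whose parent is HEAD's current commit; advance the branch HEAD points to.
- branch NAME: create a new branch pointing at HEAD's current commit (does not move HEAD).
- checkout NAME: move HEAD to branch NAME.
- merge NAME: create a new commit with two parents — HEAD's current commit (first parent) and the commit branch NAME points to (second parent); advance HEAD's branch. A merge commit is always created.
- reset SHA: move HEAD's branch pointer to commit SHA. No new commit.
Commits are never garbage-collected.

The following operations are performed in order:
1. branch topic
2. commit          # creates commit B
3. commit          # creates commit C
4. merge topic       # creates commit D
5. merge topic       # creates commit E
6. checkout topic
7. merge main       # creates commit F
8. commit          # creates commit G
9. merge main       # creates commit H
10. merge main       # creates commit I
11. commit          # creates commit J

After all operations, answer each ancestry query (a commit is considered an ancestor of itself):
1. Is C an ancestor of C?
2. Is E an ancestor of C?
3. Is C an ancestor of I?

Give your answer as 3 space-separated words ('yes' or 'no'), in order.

Answer: yes no yes

Derivation:
After op 1 (branch): HEAD=main@A [main=A topic=A]
After op 2 (commit): HEAD=main@B [main=B topic=A]
After op 3 (commit): HEAD=main@C [main=C topic=A]
After op 4 (merge): HEAD=main@D [main=D topic=A]
After op 5 (merge): HEAD=main@E [main=E topic=A]
After op 6 (checkout): HEAD=topic@A [main=E topic=A]
After op 7 (merge): HEAD=topic@F [main=E topic=F]
After op 8 (commit): HEAD=topic@G [main=E topic=G]
After op 9 (merge): HEAD=topic@H [main=E topic=H]
After op 10 (merge): HEAD=topic@I [main=E topic=I]
After op 11 (commit): HEAD=topic@J [main=E topic=J]
ancestors(C) = {A,B,C}; C in? yes
ancestors(C) = {A,B,C}; E in? no
ancestors(I) = {A,B,C,D,E,F,G,H,I}; C in? yes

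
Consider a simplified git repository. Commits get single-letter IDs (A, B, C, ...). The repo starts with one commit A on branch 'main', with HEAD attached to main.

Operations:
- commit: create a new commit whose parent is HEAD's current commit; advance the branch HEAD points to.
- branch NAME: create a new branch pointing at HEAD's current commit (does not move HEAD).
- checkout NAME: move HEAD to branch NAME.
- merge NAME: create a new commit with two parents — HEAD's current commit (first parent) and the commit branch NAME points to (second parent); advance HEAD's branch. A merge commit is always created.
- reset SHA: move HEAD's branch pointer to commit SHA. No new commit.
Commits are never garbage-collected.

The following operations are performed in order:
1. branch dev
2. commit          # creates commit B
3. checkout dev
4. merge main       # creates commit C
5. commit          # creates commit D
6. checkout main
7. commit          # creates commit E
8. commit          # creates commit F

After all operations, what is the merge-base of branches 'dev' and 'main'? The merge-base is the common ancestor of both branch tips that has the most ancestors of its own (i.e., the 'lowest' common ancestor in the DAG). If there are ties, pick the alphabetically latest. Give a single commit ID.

Answer: B

Derivation:
After op 1 (branch): HEAD=main@A [dev=A main=A]
After op 2 (commit): HEAD=main@B [dev=A main=B]
After op 3 (checkout): HEAD=dev@A [dev=A main=B]
After op 4 (merge): HEAD=dev@C [dev=C main=B]
After op 5 (commit): HEAD=dev@D [dev=D main=B]
After op 6 (checkout): HEAD=main@B [dev=D main=B]
After op 7 (commit): HEAD=main@E [dev=D main=E]
After op 8 (commit): HEAD=main@F [dev=D main=F]
ancestors(dev=D): ['A', 'B', 'C', 'D']
ancestors(main=F): ['A', 'B', 'E', 'F']
common: ['A', 'B']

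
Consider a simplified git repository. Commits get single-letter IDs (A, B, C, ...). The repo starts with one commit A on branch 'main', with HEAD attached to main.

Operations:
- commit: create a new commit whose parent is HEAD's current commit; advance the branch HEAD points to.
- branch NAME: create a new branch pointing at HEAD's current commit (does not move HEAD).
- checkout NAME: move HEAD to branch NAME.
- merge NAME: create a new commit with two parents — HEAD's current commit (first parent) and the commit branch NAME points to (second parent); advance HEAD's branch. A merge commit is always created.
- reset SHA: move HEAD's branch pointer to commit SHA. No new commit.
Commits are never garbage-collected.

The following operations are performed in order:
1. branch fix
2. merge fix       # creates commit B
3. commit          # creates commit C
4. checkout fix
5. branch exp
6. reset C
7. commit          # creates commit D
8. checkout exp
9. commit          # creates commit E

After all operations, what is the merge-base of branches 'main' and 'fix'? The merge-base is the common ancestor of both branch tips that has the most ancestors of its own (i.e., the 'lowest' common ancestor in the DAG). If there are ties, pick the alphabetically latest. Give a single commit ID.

After op 1 (branch): HEAD=main@A [fix=A main=A]
After op 2 (merge): HEAD=main@B [fix=A main=B]
After op 3 (commit): HEAD=main@C [fix=A main=C]
After op 4 (checkout): HEAD=fix@A [fix=A main=C]
After op 5 (branch): HEAD=fix@A [exp=A fix=A main=C]
After op 6 (reset): HEAD=fix@C [exp=A fix=C main=C]
After op 7 (commit): HEAD=fix@D [exp=A fix=D main=C]
After op 8 (checkout): HEAD=exp@A [exp=A fix=D main=C]
After op 9 (commit): HEAD=exp@E [exp=E fix=D main=C]
ancestors(main=C): ['A', 'B', 'C']
ancestors(fix=D): ['A', 'B', 'C', 'D']
common: ['A', 'B', 'C']

Answer: C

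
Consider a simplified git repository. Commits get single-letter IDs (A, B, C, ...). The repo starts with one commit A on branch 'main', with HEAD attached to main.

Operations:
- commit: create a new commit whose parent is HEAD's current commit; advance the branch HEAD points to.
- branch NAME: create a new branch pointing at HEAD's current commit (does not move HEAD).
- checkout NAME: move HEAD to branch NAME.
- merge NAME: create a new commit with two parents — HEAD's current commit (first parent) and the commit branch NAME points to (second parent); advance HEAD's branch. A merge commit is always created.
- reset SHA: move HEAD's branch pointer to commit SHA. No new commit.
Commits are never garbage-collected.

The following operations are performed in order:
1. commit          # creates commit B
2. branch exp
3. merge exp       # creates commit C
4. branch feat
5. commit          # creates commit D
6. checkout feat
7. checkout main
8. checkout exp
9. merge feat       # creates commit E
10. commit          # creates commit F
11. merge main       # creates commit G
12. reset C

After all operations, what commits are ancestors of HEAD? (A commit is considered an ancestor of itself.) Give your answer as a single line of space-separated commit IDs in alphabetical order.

Answer: A B C

Derivation:
After op 1 (commit): HEAD=main@B [main=B]
After op 2 (branch): HEAD=main@B [exp=B main=B]
After op 3 (merge): HEAD=main@C [exp=B main=C]
After op 4 (branch): HEAD=main@C [exp=B feat=C main=C]
After op 5 (commit): HEAD=main@D [exp=B feat=C main=D]
After op 6 (checkout): HEAD=feat@C [exp=B feat=C main=D]
After op 7 (checkout): HEAD=main@D [exp=B feat=C main=D]
After op 8 (checkout): HEAD=exp@B [exp=B feat=C main=D]
After op 9 (merge): HEAD=exp@E [exp=E feat=C main=D]
After op 10 (commit): HEAD=exp@F [exp=F feat=C main=D]
After op 11 (merge): HEAD=exp@G [exp=G feat=C main=D]
After op 12 (reset): HEAD=exp@C [exp=C feat=C main=D]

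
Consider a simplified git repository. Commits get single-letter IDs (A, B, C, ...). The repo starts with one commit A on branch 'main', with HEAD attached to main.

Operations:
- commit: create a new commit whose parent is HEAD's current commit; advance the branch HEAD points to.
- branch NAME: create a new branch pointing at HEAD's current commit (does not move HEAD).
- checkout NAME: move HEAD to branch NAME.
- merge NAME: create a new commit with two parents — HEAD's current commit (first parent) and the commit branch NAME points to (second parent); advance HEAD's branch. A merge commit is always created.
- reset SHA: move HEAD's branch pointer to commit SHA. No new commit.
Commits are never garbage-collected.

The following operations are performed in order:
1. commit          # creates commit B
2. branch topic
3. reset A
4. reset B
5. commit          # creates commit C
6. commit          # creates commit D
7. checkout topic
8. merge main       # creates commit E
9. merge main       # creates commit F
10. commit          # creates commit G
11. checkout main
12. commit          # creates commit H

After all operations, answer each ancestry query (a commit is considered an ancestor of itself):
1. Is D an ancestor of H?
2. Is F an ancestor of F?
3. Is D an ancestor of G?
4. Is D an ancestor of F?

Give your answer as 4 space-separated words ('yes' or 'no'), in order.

After op 1 (commit): HEAD=main@B [main=B]
After op 2 (branch): HEAD=main@B [main=B topic=B]
After op 3 (reset): HEAD=main@A [main=A topic=B]
After op 4 (reset): HEAD=main@B [main=B topic=B]
After op 5 (commit): HEAD=main@C [main=C topic=B]
After op 6 (commit): HEAD=main@D [main=D topic=B]
After op 7 (checkout): HEAD=topic@B [main=D topic=B]
After op 8 (merge): HEAD=topic@E [main=D topic=E]
After op 9 (merge): HEAD=topic@F [main=D topic=F]
After op 10 (commit): HEAD=topic@G [main=D topic=G]
After op 11 (checkout): HEAD=main@D [main=D topic=G]
After op 12 (commit): HEAD=main@H [main=H topic=G]
ancestors(H) = {A,B,C,D,H}; D in? yes
ancestors(F) = {A,B,C,D,E,F}; F in? yes
ancestors(G) = {A,B,C,D,E,F,G}; D in? yes
ancestors(F) = {A,B,C,D,E,F}; D in? yes

Answer: yes yes yes yes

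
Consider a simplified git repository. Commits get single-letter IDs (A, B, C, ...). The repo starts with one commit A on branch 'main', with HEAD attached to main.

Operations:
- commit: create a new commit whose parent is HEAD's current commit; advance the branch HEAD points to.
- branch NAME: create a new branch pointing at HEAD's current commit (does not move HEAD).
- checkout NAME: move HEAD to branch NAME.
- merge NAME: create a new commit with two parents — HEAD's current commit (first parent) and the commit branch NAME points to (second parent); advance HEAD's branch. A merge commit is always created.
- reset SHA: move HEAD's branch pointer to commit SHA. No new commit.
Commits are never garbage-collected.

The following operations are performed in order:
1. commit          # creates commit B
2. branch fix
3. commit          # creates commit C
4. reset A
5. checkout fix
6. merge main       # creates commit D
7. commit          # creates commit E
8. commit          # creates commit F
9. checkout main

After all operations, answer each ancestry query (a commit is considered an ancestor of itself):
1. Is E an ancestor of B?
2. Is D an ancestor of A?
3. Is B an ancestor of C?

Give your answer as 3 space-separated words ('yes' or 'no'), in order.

After op 1 (commit): HEAD=main@B [main=B]
After op 2 (branch): HEAD=main@B [fix=B main=B]
After op 3 (commit): HEAD=main@C [fix=B main=C]
After op 4 (reset): HEAD=main@A [fix=B main=A]
After op 5 (checkout): HEAD=fix@B [fix=B main=A]
After op 6 (merge): HEAD=fix@D [fix=D main=A]
After op 7 (commit): HEAD=fix@E [fix=E main=A]
After op 8 (commit): HEAD=fix@F [fix=F main=A]
After op 9 (checkout): HEAD=main@A [fix=F main=A]
ancestors(B) = {A,B}; E in? no
ancestors(A) = {A}; D in? no
ancestors(C) = {A,B,C}; B in? yes

Answer: no no yes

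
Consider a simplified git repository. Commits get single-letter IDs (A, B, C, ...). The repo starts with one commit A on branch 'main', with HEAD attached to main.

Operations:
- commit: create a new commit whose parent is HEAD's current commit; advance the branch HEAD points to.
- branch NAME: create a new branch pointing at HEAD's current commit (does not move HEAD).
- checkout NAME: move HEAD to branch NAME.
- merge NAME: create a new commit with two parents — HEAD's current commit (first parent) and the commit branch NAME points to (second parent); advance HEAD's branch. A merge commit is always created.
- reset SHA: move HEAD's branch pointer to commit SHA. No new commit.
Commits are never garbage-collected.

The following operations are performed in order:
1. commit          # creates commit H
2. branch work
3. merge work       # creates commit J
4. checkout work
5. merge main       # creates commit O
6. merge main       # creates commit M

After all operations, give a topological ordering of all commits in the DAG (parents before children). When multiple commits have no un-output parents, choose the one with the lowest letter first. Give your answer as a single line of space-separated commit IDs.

Answer: A H J O M

Derivation:
After op 1 (commit): HEAD=main@H [main=H]
After op 2 (branch): HEAD=main@H [main=H work=H]
After op 3 (merge): HEAD=main@J [main=J work=H]
After op 4 (checkout): HEAD=work@H [main=J work=H]
After op 5 (merge): HEAD=work@O [main=J work=O]
After op 6 (merge): HEAD=work@M [main=J work=M]
commit A: parents=[]
commit H: parents=['A']
commit J: parents=['H', 'H']
commit M: parents=['O', 'J']
commit O: parents=['H', 'J']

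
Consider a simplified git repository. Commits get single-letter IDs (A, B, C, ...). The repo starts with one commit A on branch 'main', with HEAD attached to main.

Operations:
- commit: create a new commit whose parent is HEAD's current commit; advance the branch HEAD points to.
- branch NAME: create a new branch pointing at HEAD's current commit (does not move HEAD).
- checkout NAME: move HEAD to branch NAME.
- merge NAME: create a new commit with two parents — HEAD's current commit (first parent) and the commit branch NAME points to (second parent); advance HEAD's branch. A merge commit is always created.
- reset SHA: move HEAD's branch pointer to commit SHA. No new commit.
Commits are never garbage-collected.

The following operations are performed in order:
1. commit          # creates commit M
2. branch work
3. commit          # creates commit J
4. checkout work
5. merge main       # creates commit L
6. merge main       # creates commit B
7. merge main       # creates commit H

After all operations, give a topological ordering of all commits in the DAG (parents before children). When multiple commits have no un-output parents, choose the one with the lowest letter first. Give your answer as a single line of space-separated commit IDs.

After op 1 (commit): HEAD=main@M [main=M]
After op 2 (branch): HEAD=main@M [main=M work=M]
After op 3 (commit): HEAD=main@J [main=J work=M]
After op 4 (checkout): HEAD=work@M [main=J work=M]
After op 5 (merge): HEAD=work@L [main=J work=L]
After op 6 (merge): HEAD=work@B [main=J work=B]
After op 7 (merge): HEAD=work@H [main=J work=H]
commit A: parents=[]
commit B: parents=['L', 'J']
commit H: parents=['B', 'J']
commit J: parents=['M']
commit L: parents=['M', 'J']
commit M: parents=['A']

Answer: A M J L B H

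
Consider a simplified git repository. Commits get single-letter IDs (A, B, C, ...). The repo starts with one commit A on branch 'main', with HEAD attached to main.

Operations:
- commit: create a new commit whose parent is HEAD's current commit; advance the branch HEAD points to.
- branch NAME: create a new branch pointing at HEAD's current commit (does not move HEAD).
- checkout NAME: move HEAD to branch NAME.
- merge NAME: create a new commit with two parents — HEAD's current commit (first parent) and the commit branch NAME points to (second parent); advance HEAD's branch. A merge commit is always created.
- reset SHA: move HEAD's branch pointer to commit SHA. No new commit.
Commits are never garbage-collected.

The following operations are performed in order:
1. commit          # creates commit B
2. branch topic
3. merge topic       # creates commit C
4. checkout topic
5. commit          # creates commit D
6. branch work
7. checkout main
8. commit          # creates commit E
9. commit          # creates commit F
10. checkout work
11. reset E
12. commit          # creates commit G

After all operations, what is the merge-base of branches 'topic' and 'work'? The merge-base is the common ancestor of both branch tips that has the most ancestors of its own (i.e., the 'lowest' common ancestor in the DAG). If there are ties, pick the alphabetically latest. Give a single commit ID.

After op 1 (commit): HEAD=main@B [main=B]
After op 2 (branch): HEAD=main@B [main=B topic=B]
After op 3 (merge): HEAD=main@C [main=C topic=B]
After op 4 (checkout): HEAD=topic@B [main=C topic=B]
After op 5 (commit): HEAD=topic@D [main=C topic=D]
After op 6 (branch): HEAD=topic@D [main=C topic=D work=D]
After op 7 (checkout): HEAD=main@C [main=C topic=D work=D]
After op 8 (commit): HEAD=main@E [main=E topic=D work=D]
After op 9 (commit): HEAD=main@F [main=F topic=D work=D]
After op 10 (checkout): HEAD=work@D [main=F topic=D work=D]
After op 11 (reset): HEAD=work@E [main=F topic=D work=E]
After op 12 (commit): HEAD=work@G [main=F topic=D work=G]
ancestors(topic=D): ['A', 'B', 'D']
ancestors(work=G): ['A', 'B', 'C', 'E', 'G']
common: ['A', 'B']

Answer: B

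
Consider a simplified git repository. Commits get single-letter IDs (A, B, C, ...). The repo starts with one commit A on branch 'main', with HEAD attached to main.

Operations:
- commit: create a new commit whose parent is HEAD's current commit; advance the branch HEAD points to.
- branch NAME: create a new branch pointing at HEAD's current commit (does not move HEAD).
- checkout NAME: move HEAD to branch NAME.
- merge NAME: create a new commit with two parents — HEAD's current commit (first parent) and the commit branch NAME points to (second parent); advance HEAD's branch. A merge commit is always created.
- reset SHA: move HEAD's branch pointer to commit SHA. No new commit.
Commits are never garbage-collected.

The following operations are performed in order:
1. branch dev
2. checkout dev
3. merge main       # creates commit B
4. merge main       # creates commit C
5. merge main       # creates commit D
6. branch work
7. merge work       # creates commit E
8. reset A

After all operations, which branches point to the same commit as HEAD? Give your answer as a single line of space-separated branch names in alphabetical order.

After op 1 (branch): HEAD=main@A [dev=A main=A]
After op 2 (checkout): HEAD=dev@A [dev=A main=A]
After op 3 (merge): HEAD=dev@B [dev=B main=A]
After op 4 (merge): HEAD=dev@C [dev=C main=A]
After op 5 (merge): HEAD=dev@D [dev=D main=A]
After op 6 (branch): HEAD=dev@D [dev=D main=A work=D]
After op 7 (merge): HEAD=dev@E [dev=E main=A work=D]
After op 8 (reset): HEAD=dev@A [dev=A main=A work=D]

Answer: dev main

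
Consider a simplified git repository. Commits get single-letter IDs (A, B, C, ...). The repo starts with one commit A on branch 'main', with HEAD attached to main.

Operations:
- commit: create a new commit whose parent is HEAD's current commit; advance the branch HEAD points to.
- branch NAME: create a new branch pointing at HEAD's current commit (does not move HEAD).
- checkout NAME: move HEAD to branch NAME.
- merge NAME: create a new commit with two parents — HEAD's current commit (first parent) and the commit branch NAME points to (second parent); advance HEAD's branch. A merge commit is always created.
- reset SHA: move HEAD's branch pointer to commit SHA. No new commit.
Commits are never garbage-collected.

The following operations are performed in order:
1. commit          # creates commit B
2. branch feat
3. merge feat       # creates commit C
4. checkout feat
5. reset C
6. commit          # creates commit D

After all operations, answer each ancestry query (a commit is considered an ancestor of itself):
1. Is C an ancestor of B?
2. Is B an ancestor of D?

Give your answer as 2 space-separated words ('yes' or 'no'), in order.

Answer: no yes

Derivation:
After op 1 (commit): HEAD=main@B [main=B]
After op 2 (branch): HEAD=main@B [feat=B main=B]
After op 3 (merge): HEAD=main@C [feat=B main=C]
After op 4 (checkout): HEAD=feat@B [feat=B main=C]
After op 5 (reset): HEAD=feat@C [feat=C main=C]
After op 6 (commit): HEAD=feat@D [feat=D main=C]
ancestors(B) = {A,B}; C in? no
ancestors(D) = {A,B,C,D}; B in? yes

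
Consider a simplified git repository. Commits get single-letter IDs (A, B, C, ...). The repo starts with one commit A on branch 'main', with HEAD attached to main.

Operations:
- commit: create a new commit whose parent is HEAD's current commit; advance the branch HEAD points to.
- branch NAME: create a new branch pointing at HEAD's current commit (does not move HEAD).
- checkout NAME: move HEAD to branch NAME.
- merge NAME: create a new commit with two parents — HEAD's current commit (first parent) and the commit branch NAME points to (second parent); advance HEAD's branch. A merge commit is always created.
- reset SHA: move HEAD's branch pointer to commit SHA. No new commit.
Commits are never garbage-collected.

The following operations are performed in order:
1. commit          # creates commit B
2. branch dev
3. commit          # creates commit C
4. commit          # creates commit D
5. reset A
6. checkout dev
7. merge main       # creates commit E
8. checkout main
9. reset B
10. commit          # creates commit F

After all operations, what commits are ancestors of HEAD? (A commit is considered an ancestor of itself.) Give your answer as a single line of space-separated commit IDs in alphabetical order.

After op 1 (commit): HEAD=main@B [main=B]
After op 2 (branch): HEAD=main@B [dev=B main=B]
After op 3 (commit): HEAD=main@C [dev=B main=C]
After op 4 (commit): HEAD=main@D [dev=B main=D]
After op 5 (reset): HEAD=main@A [dev=B main=A]
After op 6 (checkout): HEAD=dev@B [dev=B main=A]
After op 7 (merge): HEAD=dev@E [dev=E main=A]
After op 8 (checkout): HEAD=main@A [dev=E main=A]
After op 9 (reset): HEAD=main@B [dev=E main=B]
After op 10 (commit): HEAD=main@F [dev=E main=F]

Answer: A B F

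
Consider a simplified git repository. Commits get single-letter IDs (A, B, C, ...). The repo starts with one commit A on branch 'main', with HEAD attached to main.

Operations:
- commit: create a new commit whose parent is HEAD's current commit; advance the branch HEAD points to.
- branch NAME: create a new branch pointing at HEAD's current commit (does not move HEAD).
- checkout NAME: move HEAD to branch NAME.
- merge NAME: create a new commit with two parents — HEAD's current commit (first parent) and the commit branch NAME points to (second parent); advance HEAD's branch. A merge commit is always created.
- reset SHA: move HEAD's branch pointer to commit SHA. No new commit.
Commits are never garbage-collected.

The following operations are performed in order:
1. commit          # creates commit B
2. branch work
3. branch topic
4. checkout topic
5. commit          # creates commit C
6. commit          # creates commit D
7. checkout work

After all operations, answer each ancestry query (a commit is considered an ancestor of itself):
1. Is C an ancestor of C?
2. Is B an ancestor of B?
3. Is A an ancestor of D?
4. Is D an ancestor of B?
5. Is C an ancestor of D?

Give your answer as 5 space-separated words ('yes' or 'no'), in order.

After op 1 (commit): HEAD=main@B [main=B]
After op 2 (branch): HEAD=main@B [main=B work=B]
After op 3 (branch): HEAD=main@B [main=B topic=B work=B]
After op 4 (checkout): HEAD=topic@B [main=B topic=B work=B]
After op 5 (commit): HEAD=topic@C [main=B topic=C work=B]
After op 6 (commit): HEAD=topic@D [main=B topic=D work=B]
After op 7 (checkout): HEAD=work@B [main=B topic=D work=B]
ancestors(C) = {A,B,C}; C in? yes
ancestors(B) = {A,B}; B in? yes
ancestors(D) = {A,B,C,D}; A in? yes
ancestors(B) = {A,B}; D in? no
ancestors(D) = {A,B,C,D}; C in? yes

Answer: yes yes yes no yes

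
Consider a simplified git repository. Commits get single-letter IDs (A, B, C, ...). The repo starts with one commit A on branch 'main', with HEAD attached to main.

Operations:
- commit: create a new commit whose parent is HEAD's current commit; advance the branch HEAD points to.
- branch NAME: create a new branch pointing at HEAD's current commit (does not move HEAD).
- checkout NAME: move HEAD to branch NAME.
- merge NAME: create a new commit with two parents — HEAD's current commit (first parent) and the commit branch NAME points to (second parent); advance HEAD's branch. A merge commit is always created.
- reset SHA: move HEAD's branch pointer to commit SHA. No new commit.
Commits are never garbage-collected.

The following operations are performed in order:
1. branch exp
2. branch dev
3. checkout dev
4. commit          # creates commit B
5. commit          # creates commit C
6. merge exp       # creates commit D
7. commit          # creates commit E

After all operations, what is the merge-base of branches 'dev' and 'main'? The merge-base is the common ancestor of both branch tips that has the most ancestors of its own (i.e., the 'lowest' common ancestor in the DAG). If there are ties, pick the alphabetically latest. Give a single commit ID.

Answer: A

Derivation:
After op 1 (branch): HEAD=main@A [exp=A main=A]
After op 2 (branch): HEAD=main@A [dev=A exp=A main=A]
After op 3 (checkout): HEAD=dev@A [dev=A exp=A main=A]
After op 4 (commit): HEAD=dev@B [dev=B exp=A main=A]
After op 5 (commit): HEAD=dev@C [dev=C exp=A main=A]
After op 6 (merge): HEAD=dev@D [dev=D exp=A main=A]
After op 7 (commit): HEAD=dev@E [dev=E exp=A main=A]
ancestors(dev=E): ['A', 'B', 'C', 'D', 'E']
ancestors(main=A): ['A']
common: ['A']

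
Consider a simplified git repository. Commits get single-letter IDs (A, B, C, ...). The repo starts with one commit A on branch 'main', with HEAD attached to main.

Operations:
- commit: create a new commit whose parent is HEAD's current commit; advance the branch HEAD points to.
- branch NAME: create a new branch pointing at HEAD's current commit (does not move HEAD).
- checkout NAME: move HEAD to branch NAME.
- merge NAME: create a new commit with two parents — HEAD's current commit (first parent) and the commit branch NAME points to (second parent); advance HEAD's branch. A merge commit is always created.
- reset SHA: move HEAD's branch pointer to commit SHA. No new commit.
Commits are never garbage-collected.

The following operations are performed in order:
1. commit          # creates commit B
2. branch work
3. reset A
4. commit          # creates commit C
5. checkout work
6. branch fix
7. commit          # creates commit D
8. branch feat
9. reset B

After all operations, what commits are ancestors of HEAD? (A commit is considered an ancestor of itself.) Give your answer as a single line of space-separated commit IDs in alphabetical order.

Answer: A B

Derivation:
After op 1 (commit): HEAD=main@B [main=B]
After op 2 (branch): HEAD=main@B [main=B work=B]
After op 3 (reset): HEAD=main@A [main=A work=B]
After op 4 (commit): HEAD=main@C [main=C work=B]
After op 5 (checkout): HEAD=work@B [main=C work=B]
After op 6 (branch): HEAD=work@B [fix=B main=C work=B]
After op 7 (commit): HEAD=work@D [fix=B main=C work=D]
After op 8 (branch): HEAD=work@D [feat=D fix=B main=C work=D]
After op 9 (reset): HEAD=work@B [feat=D fix=B main=C work=B]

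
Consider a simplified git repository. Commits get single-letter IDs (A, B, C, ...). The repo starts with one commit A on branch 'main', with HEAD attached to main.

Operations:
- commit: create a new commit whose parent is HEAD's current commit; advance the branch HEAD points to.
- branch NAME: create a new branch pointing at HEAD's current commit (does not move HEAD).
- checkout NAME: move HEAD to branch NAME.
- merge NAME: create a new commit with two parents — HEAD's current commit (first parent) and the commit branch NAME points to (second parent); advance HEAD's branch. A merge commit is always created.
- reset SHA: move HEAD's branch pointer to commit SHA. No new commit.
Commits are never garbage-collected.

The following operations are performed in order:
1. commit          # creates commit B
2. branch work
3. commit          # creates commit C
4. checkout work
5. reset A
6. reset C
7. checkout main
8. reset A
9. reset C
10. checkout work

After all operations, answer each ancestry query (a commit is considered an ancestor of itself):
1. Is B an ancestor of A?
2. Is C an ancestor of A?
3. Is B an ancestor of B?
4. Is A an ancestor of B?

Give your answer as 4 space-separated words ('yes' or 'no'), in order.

Answer: no no yes yes

Derivation:
After op 1 (commit): HEAD=main@B [main=B]
After op 2 (branch): HEAD=main@B [main=B work=B]
After op 3 (commit): HEAD=main@C [main=C work=B]
After op 4 (checkout): HEAD=work@B [main=C work=B]
After op 5 (reset): HEAD=work@A [main=C work=A]
After op 6 (reset): HEAD=work@C [main=C work=C]
After op 7 (checkout): HEAD=main@C [main=C work=C]
After op 8 (reset): HEAD=main@A [main=A work=C]
After op 9 (reset): HEAD=main@C [main=C work=C]
After op 10 (checkout): HEAD=work@C [main=C work=C]
ancestors(A) = {A}; B in? no
ancestors(A) = {A}; C in? no
ancestors(B) = {A,B}; B in? yes
ancestors(B) = {A,B}; A in? yes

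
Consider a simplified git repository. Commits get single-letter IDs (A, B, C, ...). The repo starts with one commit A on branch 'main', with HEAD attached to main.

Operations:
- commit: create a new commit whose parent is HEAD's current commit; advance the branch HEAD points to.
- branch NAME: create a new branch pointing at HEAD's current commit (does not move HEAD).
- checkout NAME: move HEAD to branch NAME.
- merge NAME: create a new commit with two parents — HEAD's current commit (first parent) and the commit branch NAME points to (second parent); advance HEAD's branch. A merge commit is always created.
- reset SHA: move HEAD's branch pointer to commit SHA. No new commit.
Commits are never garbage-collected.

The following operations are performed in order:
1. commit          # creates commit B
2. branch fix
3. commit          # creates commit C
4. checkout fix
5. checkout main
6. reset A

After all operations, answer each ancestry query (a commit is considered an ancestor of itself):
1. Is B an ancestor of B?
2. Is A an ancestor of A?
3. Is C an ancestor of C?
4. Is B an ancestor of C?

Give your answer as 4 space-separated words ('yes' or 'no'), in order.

After op 1 (commit): HEAD=main@B [main=B]
After op 2 (branch): HEAD=main@B [fix=B main=B]
After op 3 (commit): HEAD=main@C [fix=B main=C]
After op 4 (checkout): HEAD=fix@B [fix=B main=C]
After op 5 (checkout): HEAD=main@C [fix=B main=C]
After op 6 (reset): HEAD=main@A [fix=B main=A]
ancestors(B) = {A,B}; B in? yes
ancestors(A) = {A}; A in? yes
ancestors(C) = {A,B,C}; C in? yes
ancestors(C) = {A,B,C}; B in? yes

Answer: yes yes yes yes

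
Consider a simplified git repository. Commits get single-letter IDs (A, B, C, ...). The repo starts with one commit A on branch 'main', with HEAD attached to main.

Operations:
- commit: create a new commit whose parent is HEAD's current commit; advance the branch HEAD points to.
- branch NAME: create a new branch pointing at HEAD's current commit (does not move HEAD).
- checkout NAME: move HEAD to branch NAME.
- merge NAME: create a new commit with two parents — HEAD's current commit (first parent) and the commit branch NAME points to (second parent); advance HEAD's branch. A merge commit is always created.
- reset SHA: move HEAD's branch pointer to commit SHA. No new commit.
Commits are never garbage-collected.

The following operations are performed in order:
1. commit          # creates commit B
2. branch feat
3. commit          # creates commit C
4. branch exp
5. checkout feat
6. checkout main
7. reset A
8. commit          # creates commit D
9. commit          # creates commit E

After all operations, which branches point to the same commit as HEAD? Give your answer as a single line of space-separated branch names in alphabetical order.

Answer: main

Derivation:
After op 1 (commit): HEAD=main@B [main=B]
After op 2 (branch): HEAD=main@B [feat=B main=B]
After op 3 (commit): HEAD=main@C [feat=B main=C]
After op 4 (branch): HEAD=main@C [exp=C feat=B main=C]
After op 5 (checkout): HEAD=feat@B [exp=C feat=B main=C]
After op 6 (checkout): HEAD=main@C [exp=C feat=B main=C]
After op 7 (reset): HEAD=main@A [exp=C feat=B main=A]
After op 8 (commit): HEAD=main@D [exp=C feat=B main=D]
After op 9 (commit): HEAD=main@E [exp=C feat=B main=E]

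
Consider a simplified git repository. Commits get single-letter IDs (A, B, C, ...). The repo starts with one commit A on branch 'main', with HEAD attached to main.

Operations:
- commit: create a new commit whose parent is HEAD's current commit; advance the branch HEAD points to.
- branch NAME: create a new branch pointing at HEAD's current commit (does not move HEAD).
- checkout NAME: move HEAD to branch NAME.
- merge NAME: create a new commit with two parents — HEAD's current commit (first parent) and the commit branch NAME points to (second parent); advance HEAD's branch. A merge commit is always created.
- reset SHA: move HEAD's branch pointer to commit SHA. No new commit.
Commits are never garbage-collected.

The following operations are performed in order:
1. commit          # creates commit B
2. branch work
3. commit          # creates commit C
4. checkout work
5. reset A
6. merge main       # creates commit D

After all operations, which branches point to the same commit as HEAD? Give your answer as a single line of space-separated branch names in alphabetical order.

After op 1 (commit): HEAD=main@B [main=B]
After op 2 (branch): HEAD=main@B [main=B work=B]
After op 3 (commit): HEAD=main@C [main=C work=B]
After op 4 (checkout): HEAD=work@B [main=C work=B]
After op 5 (reset): HEAD=work@A [main=C work=A]
After op 6 (merge): HEAD=work@D [main=C work=D]

Answer: work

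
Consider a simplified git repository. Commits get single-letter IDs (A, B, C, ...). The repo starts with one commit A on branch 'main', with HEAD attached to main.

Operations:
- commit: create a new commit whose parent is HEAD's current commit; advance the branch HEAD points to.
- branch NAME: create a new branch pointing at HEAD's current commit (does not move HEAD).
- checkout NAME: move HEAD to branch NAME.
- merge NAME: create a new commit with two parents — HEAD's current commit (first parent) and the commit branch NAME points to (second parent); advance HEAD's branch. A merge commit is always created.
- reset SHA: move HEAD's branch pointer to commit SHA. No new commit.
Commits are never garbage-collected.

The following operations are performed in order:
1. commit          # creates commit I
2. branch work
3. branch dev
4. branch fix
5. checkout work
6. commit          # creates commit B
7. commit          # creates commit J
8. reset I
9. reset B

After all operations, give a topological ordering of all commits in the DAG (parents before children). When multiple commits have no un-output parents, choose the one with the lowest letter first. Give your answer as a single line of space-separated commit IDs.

After op 1 (commit): HEAD=main@I [main=I]
After op 2 (branch): HEAD=main@I [main=I work=I]
After op 3 (branch): HEAD=main@I [dev=I main=I work=I]
After op 4 (branch): HEAD=main@I [dev=I fix=I main=I work=I]
After op 5 (checkout): HEAD=work@I [dev=I fix=I main=I work=I]
After op 6 (commit): HEAD=work@B [dev=I fix=I main=I work=B]
After op 7 (commit): HEAD=work@J [dev=I fix=I main=I work=J]
After op 8 (reset): HEAD=work@I [dev=I fix=I main=I work=I]
After op 9 (reset): HEAD=work@B [dev=I fix=I main=I work=B]
commit A: parents=[]
commit B: parents=['I']
commit I: parents=['A']
commit J: parents=['B']

Answer: A I B J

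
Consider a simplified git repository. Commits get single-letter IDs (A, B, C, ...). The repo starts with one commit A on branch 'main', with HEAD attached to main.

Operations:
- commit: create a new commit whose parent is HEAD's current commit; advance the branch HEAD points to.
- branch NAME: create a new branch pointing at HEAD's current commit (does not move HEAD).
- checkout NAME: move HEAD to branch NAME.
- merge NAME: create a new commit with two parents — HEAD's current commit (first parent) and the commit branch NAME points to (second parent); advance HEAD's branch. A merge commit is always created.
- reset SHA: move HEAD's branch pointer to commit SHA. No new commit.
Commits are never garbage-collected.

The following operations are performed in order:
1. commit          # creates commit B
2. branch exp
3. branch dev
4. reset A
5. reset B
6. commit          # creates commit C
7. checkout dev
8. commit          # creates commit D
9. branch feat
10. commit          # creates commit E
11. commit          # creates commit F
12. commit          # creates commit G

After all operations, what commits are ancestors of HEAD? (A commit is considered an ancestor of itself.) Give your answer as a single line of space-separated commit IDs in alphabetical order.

Answer: A B D E F G

Derivation:
After op 1 (commit): HEAD=main@B [main=B]
After op 2 (branch): HEAD=main@B [exp=B main=B]
After op 3 (branch): HEAD=main@B [dev=B exp=B main=B]
After op 4 (reset): HEAD=main@A [dev=B exp=B main=A]
After op 5 (reset): HEAD=main@B [dev=B exp=B main=B]
After op 6 (commit): HEAD=main@C [dev=B exp=B main=C]
After op 7 (checkout): HEAD=dev@B [dev=B exp=B main=C]
After op 8 (commit): HEAD=dev@D [dev=D exp=B main=C]
After op 9 (branch): HEAD=dev@D [dev=D exp=B feat=D main=C]
After op 10 (commit): HEAD=dev@E [dev=E exp=B feat=D main=C]
After op 11 (commit): HEAD=dev@F [dev=F exp=B feat=D main=C]
After op 12 (commit): HEAD=dev@G [dev=G exp=B feat=D main=C]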